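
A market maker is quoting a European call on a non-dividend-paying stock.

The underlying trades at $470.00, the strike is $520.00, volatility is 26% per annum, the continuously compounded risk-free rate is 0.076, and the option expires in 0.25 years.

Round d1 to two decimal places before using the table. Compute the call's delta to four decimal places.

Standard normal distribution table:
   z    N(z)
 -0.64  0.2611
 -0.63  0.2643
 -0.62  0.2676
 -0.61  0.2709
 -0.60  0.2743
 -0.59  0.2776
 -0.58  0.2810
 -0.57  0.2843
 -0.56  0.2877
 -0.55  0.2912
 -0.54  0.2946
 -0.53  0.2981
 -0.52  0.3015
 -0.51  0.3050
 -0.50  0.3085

σ√T = 0.26 × 0.5000 = 0.1300
ln(S/K) + (r + σ²/2)T = ln(470/520) + (0.076 + 0.26²/2)·0.25 = -0.1011 + 0.0275 = -0.0736
d₁ = -0.0736 / 0.1300 = -0.5665 which rounds to -0.57
N(d₁) = N(-0.57) = 0.2843
Δ_call = N(d₁) = 0.2843

0.2843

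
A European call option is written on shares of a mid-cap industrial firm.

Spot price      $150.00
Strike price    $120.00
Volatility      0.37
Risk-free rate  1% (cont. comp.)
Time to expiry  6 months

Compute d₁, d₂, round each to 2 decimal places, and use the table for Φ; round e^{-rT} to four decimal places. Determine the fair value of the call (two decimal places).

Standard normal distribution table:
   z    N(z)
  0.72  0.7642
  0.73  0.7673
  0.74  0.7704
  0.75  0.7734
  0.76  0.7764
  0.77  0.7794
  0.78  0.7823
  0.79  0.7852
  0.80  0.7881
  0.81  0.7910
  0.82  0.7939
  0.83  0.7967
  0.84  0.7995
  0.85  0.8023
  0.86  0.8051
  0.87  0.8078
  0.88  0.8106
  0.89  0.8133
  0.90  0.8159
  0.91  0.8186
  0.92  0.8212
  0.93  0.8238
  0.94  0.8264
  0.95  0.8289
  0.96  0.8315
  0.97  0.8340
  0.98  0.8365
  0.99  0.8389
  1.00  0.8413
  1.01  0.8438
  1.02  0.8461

$34.21

T = 0.5;  σ√T = 0.2616
d₁ = [ln(150/120) + (0.01 + 0.37²/2)·0.5] / 0.2616 = [0.2231 + 0.0392] / 0.2616 = 1.0028 which rounds to 1.00
d₂ = d₁ − σ√T = 1.0028 − 0.2616 = 0.7412 which rounds to 0.74
e^(−rT) = e^(−0.01·0.5) = 0.9950
C = 150·N(1.00) − 120·0.9950·N(0.74) = 150·0.8413 − 120·0.9950·0.7704 = 126.1950 − 91.9858 = 34.2092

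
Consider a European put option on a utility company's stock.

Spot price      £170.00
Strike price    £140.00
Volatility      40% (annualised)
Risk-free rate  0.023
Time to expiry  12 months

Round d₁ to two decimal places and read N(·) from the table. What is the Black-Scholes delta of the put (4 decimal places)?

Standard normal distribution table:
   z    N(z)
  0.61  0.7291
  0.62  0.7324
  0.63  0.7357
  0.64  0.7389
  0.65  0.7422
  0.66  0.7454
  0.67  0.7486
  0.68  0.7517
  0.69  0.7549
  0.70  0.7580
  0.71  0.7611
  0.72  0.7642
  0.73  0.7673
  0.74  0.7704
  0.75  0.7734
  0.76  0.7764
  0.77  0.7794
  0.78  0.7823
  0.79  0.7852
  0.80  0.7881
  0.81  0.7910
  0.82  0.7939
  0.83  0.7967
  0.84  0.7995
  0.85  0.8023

-0.2296

T = 1;  σ√T = 0.4000
d₁ = [ln(170/140) + (0.023 + 0.4²/2)·1] / 0.4000 = [0.1942 + 0.1030] / 0.4000 = 0.7429 ⇒ 0.74
N(d₁) = N(0.74) = 0.7704
Δ_put = N(d₁) − 1 = 0.7704 − 1 = -0.2296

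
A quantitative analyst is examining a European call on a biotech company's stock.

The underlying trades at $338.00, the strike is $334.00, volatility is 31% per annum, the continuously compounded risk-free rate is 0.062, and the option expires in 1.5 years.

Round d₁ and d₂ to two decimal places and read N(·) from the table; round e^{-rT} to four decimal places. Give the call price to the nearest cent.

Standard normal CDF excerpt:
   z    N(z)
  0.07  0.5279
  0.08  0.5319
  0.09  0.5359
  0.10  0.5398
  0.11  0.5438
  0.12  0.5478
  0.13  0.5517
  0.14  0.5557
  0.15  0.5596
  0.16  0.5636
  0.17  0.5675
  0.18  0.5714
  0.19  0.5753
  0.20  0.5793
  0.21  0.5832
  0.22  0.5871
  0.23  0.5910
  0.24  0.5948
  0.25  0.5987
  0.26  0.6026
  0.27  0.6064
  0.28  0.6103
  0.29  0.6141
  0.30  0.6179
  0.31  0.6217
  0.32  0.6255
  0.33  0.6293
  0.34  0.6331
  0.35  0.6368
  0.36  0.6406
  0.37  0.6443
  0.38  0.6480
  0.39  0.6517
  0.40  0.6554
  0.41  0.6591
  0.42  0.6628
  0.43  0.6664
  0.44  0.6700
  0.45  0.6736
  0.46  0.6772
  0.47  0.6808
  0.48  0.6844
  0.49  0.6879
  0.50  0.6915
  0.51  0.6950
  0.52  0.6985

$67.01

T = 1.5;  σ√T = 0.3797
d₁ = [ln(338/334) + (0.062 + 0.31²/2)·1.5] / 0.3797 = [0.0119 + 0.1651] / 0.3797 = 0.4661 which rounds to 0.47
d₂ = d₁ − σ√T = 0.4661 − 0.3797 = 0.0865 which rounds to 0.09
e^(−rT) = e^(−0.062·1.5) = 0.9112
N(d₁) = N(0.47) = 0.6808;  N(d₂) = N(0.09) = 0.5359
C = 338·0.6808 − 334·0.9112·0.5359 = 230.1104 − 163.0962 = 67.0142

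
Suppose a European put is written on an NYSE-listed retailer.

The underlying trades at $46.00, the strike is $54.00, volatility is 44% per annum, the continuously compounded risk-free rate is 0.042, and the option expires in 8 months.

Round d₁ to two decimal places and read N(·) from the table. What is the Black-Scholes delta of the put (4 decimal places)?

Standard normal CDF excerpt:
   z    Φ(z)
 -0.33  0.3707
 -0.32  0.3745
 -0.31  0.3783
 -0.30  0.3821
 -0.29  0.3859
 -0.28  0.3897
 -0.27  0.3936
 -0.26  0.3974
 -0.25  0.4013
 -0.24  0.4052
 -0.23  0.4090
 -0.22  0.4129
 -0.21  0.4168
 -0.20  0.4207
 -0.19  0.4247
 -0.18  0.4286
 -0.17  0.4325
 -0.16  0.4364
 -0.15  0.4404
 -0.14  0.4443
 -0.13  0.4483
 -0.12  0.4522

T = 0.6667;  σ√T = 0.3593
ln(S/K) + (r + σ²/2)T = ln(46/54) + (0.042 + 0.44²/2)·0.6667 = -0.1603 + 0.0925 = -0.0678
d₁ = -0.0678 / 0.3593 = -0.1887 ≈ -0.19
N(d₁) = N(-0.19) = 0.4247
Δ_put = N(d₁) − 1 = 0.4247 − 1 = -0.5753

-0.5753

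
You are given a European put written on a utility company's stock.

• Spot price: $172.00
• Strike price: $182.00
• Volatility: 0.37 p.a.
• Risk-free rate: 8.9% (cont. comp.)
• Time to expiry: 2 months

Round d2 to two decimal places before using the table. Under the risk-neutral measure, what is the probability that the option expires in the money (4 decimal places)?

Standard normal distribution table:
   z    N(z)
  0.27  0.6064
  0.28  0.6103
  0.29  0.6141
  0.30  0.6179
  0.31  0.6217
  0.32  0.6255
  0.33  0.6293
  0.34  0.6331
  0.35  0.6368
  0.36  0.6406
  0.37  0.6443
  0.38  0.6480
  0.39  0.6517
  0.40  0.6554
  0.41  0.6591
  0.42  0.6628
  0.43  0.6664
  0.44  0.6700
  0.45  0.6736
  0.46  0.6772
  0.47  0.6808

0.6368

σ√T = 0.37·√0.1667 = 0.1511
d₁ = [ln(172/182) + (0.089 + 0.37²/2)·0.1667] / 0.1511 = [-0.0565 + 0.0262] / 0.1511 = -0.2004 which rounds to -0.20
d₂ = d₁ − σ√T = -0.2004 − 0.1511 = -0.3515 which rounds to -0.35
Risk-neutral Pr[S_T < K] = N(−d₂) = N(0.35) = 0.6368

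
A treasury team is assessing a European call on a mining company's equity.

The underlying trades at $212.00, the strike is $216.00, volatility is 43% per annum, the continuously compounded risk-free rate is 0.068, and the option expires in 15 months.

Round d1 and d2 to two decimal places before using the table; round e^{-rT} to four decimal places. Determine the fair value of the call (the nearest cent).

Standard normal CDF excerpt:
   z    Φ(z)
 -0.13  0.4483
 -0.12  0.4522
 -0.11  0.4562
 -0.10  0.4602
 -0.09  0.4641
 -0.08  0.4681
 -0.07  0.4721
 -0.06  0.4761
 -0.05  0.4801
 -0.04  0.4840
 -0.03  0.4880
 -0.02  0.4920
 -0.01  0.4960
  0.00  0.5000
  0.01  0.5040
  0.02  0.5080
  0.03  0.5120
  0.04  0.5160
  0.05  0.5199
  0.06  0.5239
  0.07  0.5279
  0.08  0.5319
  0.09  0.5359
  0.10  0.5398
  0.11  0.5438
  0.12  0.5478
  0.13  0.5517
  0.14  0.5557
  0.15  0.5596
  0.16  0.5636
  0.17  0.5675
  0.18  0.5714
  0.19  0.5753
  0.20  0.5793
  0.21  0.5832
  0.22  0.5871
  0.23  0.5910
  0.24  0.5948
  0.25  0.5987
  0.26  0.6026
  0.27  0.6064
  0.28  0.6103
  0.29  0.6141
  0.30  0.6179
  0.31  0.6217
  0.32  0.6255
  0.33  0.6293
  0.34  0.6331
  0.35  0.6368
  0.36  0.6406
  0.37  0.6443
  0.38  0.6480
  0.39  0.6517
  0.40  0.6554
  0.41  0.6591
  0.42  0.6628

$46.07

σ√T = 0.43 × 1.1180 = 0.4808
d₁ = [ln(212/216) + (0.068 + ½·0.43²)·1.25] / (σ√T) = (-0.0187 + 0.2006) / 0.4808 = 0.3783 ⇒ 0.38
d₂ = 0.3783 − 0.4808 = -0.1025 ⇒ -0.10
exp(−rT) = exp(−0.068·1.25) = 0.9185
N(d₁) = N(0.38) = 0.6480;  N(d₂) = N(-0.10) = 0.4602
C = 212·0.6480 − 216·0.9185·0.4602 = 137.3760 − 91.3018 = 46.0742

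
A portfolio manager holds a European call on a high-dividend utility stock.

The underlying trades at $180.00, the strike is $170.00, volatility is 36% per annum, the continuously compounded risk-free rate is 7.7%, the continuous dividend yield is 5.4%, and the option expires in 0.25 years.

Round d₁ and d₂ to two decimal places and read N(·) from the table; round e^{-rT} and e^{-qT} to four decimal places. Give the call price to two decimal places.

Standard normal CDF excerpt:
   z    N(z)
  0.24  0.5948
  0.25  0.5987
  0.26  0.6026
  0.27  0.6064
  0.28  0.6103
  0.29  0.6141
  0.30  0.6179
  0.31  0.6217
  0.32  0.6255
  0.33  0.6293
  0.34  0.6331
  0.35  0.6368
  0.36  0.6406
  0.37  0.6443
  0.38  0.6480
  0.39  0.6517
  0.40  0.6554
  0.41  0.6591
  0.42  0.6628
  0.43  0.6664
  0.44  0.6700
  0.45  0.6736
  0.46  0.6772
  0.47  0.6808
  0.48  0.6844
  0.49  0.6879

$18.50

T = 0.25;  σ√T = 0.1800
d₁ = [ln(180/170) + (0.077 − 0.054 + 0.36²/2)·0.25] / 0.1800 = [0.0572 + 0.0219] / 0.1800 = 0.4395 ≈ 0.44
d₂ = d₁ − σ√T = 0.4395 − 0.1800 = 0.2595 ≈ 0.26
exp(−qT) = exp(−0.054·0.25) = 0.9866;  exp(−rT) = exp(−0.077·0.25) = 0.9809
C = 180·0.9866·N(0.44) − 170·0.9809·N(0.26) = 180·0.9866·0.6700 − 170·0.9809·0.6026 = 118.9840 − 100.4854 = 18.4986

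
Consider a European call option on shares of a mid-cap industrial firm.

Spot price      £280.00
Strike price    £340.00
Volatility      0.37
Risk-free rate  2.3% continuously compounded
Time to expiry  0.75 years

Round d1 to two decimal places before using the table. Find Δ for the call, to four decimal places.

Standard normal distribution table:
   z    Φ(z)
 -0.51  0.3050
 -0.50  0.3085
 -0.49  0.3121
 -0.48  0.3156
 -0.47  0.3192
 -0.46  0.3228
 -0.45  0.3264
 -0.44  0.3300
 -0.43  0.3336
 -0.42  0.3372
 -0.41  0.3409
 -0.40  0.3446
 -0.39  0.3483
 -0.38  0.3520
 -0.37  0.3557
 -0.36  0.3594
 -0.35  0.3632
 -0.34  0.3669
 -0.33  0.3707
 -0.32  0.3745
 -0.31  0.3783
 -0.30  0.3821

0.3483

σ√T = 0.37 × 0.8660 = 0.3204
d₁ = [ln(280/340) + (0.023 + 0.37²/2)·0.75] / 0.3204 = [-0.1942 + 0.0686] / 0.3204 = -0.3919 ⇒ -0.39
N(d₁) = N(-0.39) = 0.3483
Δ_call = N(d₁) = 0.3483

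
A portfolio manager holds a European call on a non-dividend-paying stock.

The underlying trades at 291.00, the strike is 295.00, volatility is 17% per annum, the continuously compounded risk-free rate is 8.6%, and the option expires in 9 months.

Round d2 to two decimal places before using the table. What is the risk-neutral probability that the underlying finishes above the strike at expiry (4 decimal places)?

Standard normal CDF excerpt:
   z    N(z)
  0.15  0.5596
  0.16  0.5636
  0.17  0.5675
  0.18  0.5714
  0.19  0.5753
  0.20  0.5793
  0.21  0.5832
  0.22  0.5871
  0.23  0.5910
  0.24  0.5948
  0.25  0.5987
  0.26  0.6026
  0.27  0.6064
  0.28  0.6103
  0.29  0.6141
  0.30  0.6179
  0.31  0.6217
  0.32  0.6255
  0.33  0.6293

0.6064

σ√T = 0.17 × 0.8660 = 0.1472
d₁ = [ln(291/295) + (0.086 + 0.17²/2)·0.75] / 0.1472 = [-0.0137 + 0.0753] / 0.1472 = 0.4190 which rounds to 0.42
d₂ = d₁ − σ√T = 0.4190 − 0.1472 = 0.2718 which rounds to 0.27
Pr(exercise) under Q = N(d₂) = 0.6064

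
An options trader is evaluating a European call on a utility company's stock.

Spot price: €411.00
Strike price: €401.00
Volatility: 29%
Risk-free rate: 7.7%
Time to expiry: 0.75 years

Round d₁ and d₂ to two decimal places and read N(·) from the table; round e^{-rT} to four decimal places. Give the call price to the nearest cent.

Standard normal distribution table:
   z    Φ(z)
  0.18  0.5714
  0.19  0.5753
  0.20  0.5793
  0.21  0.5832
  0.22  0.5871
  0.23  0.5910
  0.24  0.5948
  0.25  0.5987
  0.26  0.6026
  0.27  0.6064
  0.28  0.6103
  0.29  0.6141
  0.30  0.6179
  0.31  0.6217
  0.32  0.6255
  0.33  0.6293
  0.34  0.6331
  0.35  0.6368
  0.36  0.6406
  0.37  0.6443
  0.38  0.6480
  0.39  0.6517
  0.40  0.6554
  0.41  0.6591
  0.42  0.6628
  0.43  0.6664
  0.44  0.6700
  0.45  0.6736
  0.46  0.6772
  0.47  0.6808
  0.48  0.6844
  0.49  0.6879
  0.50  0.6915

€57.58

σ√T = 0.29·√0.75 = 0.2511
d₁ = [ln(411/401) + (0.077 + 0.29²/2)·0.75] / 0.2511 = [0.0246 + 0.0893] / 0.2511 = 0.4536 ⇒ 0.45
d₂ = d₁ − σ√T = 0.4536 − 0.2511 = 0.2024 ⇒ 0.20
e^(−rT) = e^(−0.077·0.75) = 0.9439
N(d₁) = N(0.45) = 0.6736;  N(d₂) = N(0.20) = 0.5793
C = 411·0.6736 − 401·0.9439·0.5793 = 276.8496 − 219.2673 = 57.5823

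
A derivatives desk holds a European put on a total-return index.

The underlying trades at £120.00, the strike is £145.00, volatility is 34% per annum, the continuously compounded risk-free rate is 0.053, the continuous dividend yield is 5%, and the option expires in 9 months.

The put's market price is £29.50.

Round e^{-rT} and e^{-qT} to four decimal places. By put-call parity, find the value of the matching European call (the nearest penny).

£5.74

e^(−qT) = e^(−0.05·0.75) = 0.9632;  e^(−rT) = e^(−0.053·0.75) = 0.9610
Put-call parity: C − P = S·e^(−qT) − K·e^(−rT) = 120·0.9632 − 145·0.9610 = 115.5840 − 139.3450 = -23.7610
C = P + (C − P) = 29.50 + (-23.7610) = 5.7390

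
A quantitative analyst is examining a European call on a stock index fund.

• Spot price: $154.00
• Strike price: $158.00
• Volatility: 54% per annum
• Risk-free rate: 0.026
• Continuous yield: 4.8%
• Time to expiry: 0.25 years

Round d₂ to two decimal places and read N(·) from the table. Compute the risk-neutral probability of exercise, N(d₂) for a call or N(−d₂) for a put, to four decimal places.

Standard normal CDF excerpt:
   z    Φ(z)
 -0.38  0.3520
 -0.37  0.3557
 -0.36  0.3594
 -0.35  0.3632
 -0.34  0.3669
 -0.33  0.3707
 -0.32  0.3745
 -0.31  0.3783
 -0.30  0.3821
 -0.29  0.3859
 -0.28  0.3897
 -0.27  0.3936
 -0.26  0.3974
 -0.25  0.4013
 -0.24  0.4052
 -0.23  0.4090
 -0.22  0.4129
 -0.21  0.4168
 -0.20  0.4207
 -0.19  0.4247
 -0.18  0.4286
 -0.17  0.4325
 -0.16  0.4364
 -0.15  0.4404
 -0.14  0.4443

T = 0.25;  σ√T = 0.2700
d₁ = [ln(154/158) + (0.026 − 0.048 + ½·0.54²)·0.25] / (σ√T) = (-0.0256 + 0.0310) / 0.2700 = 0.0197 ≈ 0.02
d₂ = 0.0197 − 0.2700 = -0.2503 ≈ -0.25
Pr(exercise) under Q = N(d₂) = 0.4013

0.4013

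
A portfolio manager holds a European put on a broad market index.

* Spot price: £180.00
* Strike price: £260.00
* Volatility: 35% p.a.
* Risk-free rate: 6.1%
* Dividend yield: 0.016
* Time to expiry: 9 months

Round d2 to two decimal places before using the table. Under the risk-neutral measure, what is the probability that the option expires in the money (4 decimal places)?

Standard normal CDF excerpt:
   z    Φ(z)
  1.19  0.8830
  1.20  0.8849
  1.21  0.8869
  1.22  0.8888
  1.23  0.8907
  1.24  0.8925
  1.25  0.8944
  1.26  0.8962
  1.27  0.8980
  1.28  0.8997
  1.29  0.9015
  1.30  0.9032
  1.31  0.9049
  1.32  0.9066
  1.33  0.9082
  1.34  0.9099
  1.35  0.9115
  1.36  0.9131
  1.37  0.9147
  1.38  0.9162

T = 0.75;  σ√T = 0.3031
ln(S/K) + (r − q + σ²/2)T = ln(180/260) + (0.061 − 0.016 + 0.35²/2)·0.75 = -0.3677 + 0.0797 = -0.2880
d₁ = -0.2880 / 0.3031 = -0.9503 ≈ -0.95
d₂ = d₁ − σ√T = -0.9503 − 0.3031 = -1.2534 ≈ -1.25
Pr(exercise) under Q = N(−d₂) = N(1.25) = 0.8944

0.8944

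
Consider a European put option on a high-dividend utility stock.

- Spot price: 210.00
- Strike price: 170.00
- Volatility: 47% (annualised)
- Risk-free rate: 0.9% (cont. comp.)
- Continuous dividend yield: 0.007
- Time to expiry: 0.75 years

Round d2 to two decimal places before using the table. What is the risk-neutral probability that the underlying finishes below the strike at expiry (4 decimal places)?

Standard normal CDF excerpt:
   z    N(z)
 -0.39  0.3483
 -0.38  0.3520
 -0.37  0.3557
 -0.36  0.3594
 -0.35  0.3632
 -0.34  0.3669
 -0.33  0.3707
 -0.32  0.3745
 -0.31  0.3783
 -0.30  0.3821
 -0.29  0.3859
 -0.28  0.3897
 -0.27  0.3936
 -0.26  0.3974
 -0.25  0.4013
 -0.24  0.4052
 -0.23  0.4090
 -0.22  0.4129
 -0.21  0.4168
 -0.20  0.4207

T = 0.75;  σ√T = 0.4070
d₁ = [ln(210/170) + (0.009 − 0.007 + 0.47²/2)·0.75] / 0.4070 = [0.2113 + 0.0843] / 0.4070 = 0.7263 → 0.73
d₂ = d₁ − σ√T = 0.7263 − 0.4070 = 0.3193 → 0.32
Pr(exercise) under Q = N(−d₂) = N(-0.32) = 0.3745

0.3745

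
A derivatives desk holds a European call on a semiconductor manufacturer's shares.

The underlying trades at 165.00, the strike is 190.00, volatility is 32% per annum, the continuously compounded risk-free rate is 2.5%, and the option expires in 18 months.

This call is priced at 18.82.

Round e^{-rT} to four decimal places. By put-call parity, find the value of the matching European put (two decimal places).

e^(−rT) = e^(−0.025·1.5) = 0.9632
Put-call parity: C − P = S − K·e^(−rT) = 165 − 190·0.9632 = 165 − 183.0080 = -18.0080
P = C − (C − P) = 18.82 − (-18.0080) = 36.8280

36.83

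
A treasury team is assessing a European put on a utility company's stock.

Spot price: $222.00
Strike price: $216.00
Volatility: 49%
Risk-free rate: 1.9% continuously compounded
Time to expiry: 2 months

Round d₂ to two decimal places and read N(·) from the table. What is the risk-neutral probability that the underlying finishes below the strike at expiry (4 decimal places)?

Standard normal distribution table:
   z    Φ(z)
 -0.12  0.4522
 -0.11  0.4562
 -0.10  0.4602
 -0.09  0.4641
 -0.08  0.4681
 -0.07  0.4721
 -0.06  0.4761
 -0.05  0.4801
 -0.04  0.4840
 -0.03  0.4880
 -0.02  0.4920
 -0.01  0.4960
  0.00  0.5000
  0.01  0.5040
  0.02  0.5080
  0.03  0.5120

0.4801

σ√T = 0.49 × 0.4082 = 0.2000
d₁ = [ln(222/216) + (0.019 + 0.49²/2)·0.1667] / 0.2000 = [0.0274 + 0.0232] / 0.2000 = 0.2528 ≈ 0.25
d₂ = d₁ − σ√T = 0.2528 − 0.2000 = 0.0528 ≈ 0.05
Pr(exercise) under Q = N(−d₂) = N(-0.05) = 0.4801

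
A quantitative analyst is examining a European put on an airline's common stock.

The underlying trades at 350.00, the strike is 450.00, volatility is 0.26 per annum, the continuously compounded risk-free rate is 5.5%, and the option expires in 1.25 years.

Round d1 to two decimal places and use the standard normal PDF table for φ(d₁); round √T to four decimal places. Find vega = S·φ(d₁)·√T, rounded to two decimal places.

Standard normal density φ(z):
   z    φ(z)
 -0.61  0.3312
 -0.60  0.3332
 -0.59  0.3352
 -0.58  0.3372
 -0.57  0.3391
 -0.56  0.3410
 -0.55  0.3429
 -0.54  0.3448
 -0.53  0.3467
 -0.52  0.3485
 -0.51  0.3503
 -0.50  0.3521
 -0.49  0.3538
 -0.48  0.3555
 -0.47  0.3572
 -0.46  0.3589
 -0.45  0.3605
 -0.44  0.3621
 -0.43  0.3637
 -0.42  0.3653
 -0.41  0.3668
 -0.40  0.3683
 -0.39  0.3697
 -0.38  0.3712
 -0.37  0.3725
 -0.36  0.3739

139.11

σ√T = 0.26 × 1.1180 = 0.2907
d₁ = [ln(350/450) + (0.055 + 0.26²/2)·1.25] / 0.2907 = [-0.2513 + 0.1110] / 0.2907 = -0.4827 ≈ -0.48
√T = √1.25 = 1.1180
φ(d₁) = φ(-0.48) = 0.3555
vega = S·φ(d₁)·√T = 350·0.3555·1.1180 = 139.1072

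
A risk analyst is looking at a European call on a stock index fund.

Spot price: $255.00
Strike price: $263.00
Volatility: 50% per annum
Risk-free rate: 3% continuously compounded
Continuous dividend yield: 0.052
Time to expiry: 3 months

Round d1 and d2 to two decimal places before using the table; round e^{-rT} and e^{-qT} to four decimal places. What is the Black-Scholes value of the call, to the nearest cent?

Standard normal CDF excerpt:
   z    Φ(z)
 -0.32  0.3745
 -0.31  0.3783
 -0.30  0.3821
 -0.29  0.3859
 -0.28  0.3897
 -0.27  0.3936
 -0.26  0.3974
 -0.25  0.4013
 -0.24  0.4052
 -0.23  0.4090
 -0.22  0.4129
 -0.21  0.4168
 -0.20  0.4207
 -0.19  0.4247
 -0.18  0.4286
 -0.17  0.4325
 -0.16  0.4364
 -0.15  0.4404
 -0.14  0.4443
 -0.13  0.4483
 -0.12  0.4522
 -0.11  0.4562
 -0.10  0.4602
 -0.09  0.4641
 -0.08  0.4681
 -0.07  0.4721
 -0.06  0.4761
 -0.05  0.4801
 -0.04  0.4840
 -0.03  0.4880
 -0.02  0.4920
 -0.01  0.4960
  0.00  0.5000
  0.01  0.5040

σ√T = 0.5 × 0.5000 = 0.2500
ln(S/K) + (r − q + σ²/2)T = ln(255/263) + (0.03 − 0.052 + 0.5²/2)·0.25 = -0.0309 + 0.0258 = -0.0051
d₁ = -0.0051 / 0.2500 = -0.0206 ≈ -0.02
d₂ = d₁ − σ√T = -0.0206 − 0.2500 = -0.2706 ≈ -0.27
exp(−qT) = exp(−0.052·0.25) = 0.9871;  exp(−rT) = exp(−0.03·0.25) = 0.9925
N(d₁) = N(-0.02) = 0.4920;  N(d₂) = N(-0.27) = 0.3936
C = 255·0.9871·0.4920 − 263·0.9925·0.3936 = 123.8416 − 102.7404 = 21.1011

$21.10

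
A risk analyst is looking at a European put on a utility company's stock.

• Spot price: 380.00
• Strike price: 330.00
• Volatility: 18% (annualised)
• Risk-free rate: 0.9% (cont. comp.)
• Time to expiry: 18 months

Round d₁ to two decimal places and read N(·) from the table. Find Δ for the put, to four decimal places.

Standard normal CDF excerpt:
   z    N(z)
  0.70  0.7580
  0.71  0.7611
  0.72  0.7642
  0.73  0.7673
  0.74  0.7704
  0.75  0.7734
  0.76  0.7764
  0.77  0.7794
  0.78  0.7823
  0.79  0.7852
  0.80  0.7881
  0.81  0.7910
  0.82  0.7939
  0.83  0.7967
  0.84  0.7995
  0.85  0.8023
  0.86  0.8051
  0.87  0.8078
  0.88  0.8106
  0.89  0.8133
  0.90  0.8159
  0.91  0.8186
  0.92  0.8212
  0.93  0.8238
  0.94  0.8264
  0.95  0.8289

-0.2090

σ√T = 0.18 × 1.2247 = 0.2205
d₁ = [ln(380/330) + (0.009 + 0.18²/2)·1.5] / 0.2205 = [0.1411 + 0.0378] / 0.2205 = 0.8114 → 0.81
N(d₁) = N(0.81) = 0.7910
Δ_put = N(d₁) − 1 = 0.7910 − 1 = -0.2090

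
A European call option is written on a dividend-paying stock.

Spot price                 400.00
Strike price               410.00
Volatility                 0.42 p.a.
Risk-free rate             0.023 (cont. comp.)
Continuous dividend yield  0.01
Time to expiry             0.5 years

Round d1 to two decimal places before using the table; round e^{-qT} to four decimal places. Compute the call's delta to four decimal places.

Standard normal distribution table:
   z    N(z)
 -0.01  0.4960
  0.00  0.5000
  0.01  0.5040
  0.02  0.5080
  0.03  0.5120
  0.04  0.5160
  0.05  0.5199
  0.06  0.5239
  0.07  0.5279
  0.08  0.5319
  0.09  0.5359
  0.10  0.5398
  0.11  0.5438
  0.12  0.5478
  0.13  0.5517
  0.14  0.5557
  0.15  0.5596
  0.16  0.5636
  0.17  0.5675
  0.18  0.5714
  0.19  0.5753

σ√T = 0.42·√0.5 = 0.2970
d₁ = [ln(400/410) + (0.023 − 0.01 + 0.42²/2)·0.5] / 0.2970 = [-0.0247 + 0.0506] / 0.2970 = 0.0872 ⇒ 0.09
N(d₁) = N(0.09) = 0.5359
Δ_call = exp(−qT)·N(d₁) = 0.9950·0.5359 = 0.5332

0.5332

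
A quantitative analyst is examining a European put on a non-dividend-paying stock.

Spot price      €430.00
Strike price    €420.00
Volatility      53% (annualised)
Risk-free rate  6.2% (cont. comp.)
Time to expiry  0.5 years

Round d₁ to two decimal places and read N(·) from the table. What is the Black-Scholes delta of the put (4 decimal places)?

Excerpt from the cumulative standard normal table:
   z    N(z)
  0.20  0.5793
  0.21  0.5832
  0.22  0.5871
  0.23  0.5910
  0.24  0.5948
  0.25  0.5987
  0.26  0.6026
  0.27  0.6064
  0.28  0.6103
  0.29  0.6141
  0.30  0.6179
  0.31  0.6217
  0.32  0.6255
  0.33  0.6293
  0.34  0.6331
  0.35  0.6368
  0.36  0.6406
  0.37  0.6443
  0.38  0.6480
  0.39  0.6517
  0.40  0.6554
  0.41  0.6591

σ√T = 0.53·√0.5 = 0.3748
ln(S/K) + (r + σ²/2)T = ln(430/420) + (0.062 + 0.53²/2)·0.5 = 0.0235 + 0.1012 = 0.1248
d₁ = 0.1248 / 0.3748 = 0.3329 → 0.33
N(d₁) = N(0.33) = 0.6293
Δ_put = N(d₁) − 1 = 0.6293 − 1 = -0.3707

-0.3707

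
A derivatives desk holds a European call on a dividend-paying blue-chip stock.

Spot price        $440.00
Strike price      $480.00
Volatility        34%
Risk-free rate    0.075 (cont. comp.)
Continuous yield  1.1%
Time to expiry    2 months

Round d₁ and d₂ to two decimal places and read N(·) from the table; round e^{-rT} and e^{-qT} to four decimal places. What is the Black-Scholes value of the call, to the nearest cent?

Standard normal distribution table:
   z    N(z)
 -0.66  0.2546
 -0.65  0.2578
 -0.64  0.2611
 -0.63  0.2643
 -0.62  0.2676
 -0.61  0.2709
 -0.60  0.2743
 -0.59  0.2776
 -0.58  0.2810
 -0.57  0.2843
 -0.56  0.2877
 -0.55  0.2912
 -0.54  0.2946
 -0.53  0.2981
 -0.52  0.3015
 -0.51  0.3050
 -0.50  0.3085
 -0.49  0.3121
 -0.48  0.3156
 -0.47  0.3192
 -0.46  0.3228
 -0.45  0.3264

$11.76

σ√T = 0.34·√0.1667 = 0.1388
d₁ = [ln(440/480) + (0.075 − 0.011 + 0.34²/2)·0.1667] / 0.1388 = [-0.0870 + 0.0203] / 0.1388 = -0.4806 which rounds to -0.48
d₂ = d₁ − σ√T = -0.4806 − 0.1388 = -0.6194 which rounds to -0.62
exp(−qT) = exp(−0.011·0.1667) = 0.9982;  exp(−rT) = exp(−0.075·0.1667) = 0.9876
N(d₁) = N(-0.48) = 0.3156;  N(d₂) = N(-0.62) = 0.2676
C = 440·0.9982·0.3156 − 480·0.9876·0.2676 = 138.6140 − 126.8552 = 11.7588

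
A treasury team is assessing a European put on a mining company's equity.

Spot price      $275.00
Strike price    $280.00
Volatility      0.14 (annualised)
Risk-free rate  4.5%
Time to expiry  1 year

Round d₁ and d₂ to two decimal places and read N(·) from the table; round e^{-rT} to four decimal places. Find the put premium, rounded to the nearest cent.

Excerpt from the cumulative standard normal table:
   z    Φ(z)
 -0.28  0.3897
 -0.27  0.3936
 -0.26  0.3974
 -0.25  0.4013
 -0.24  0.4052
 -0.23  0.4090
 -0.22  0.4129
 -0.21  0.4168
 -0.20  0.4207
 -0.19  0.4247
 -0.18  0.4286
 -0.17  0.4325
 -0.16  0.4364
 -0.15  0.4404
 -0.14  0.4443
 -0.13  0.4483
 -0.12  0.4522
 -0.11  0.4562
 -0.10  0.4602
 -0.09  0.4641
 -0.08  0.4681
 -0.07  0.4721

σ√T = 0.14 × 1.0000 = 0.1400
d₁ = [ln(275/280) + (0.045 + 0.14²/2)·1] / 0.1400 = [-0.0180 + 0.0548] / 0.1400 = 0.2627 ⇒ 0.26
d₂ = d₁ − σ√T = 0.2627 − 0.1400 = 0.1227 ⇒ 0.12
exp(−rT) = exp(−0.045·1) = 0.9560
P = 280·0.9560·N(-0.12) − 275·N(-0.26) = 280·0.9560·0.4522 − 275·0.3974 = 121.0449 − 109.2850 = 11.7599

$11.76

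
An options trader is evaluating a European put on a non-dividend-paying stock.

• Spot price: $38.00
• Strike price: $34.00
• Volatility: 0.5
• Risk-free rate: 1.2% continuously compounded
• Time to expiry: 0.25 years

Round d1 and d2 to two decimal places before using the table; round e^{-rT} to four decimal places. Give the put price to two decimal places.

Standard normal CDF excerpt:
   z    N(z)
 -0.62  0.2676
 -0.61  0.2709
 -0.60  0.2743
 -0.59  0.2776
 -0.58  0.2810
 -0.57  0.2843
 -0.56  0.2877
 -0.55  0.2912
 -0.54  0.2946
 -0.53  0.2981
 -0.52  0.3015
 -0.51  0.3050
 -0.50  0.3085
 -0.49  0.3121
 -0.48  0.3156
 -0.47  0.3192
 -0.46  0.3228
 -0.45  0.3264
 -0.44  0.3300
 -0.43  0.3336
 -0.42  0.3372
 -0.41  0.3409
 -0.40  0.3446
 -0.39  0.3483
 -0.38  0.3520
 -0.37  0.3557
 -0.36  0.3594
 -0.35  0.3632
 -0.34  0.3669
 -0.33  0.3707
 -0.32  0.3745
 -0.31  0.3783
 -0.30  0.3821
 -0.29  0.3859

σ√T = 0.5·√0.25 = 0.2500
d₁ = [ln(38/34) + (0.012 + ½·0.5²)·0.25] / (σ√T) = (0.1112 + 0.0343) / 0.2500 = 0.5819 ≈ 0.58
d₂ = 0.5819 − 0.2500 = 0.3319 ≈ 0.33
exp(−rT) = exp(−0.012·0.25) = 0.9970
N(−d₂) = N(-0.33) = 0.3707;  N(−d₁) = N(-0.58) = 0.2810
P = 34·0.9970·0.3707 − 38·0.2810 = 12.5660 − 10.6780 = 1.8880

$1.89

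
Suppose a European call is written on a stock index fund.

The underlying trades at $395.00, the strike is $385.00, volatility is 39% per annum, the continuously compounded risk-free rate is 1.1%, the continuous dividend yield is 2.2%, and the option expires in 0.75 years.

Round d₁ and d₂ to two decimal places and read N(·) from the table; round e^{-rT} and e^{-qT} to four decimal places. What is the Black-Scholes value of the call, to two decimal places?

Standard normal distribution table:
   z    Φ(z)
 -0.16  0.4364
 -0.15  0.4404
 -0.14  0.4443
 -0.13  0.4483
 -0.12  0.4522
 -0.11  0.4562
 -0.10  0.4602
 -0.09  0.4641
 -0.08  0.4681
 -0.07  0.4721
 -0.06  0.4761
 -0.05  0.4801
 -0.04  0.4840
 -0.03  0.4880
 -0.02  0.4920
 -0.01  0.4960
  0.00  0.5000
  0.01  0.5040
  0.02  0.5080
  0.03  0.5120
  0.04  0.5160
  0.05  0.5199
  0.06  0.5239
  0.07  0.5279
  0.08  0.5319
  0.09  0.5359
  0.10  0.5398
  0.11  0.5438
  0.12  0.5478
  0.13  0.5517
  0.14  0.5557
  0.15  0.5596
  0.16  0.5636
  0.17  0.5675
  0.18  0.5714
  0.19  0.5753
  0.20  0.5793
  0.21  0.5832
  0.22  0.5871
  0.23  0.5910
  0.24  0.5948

$55.43

T = 0.75;  σ√T = 0.3377
d₁ = [ln(395/385) + (0.011 − 0.022 + 0.39²/2)·0.75] / 0.3377 = [0.0256 + 0.0488] / 0.3377 = 0.2204 ≈ 0.22
d₂ = d₁ − σ√T = 0.2204 − 0.3377 = -0.1174 ≈ -0.12
exp(−qT) = exp(−0.022·0.75) = 0.9836;  exp(−rT) = exp(−0.011·0.75) = 0.9918
N(d₁) = N(0.22) = 0.5871;  N(d₂) = N(-0.12) = 0.4522
C = 395·0.9836·0.5871 − 385·0.9918·0.4522 = 228.1013 − 172.6694 = 55.4319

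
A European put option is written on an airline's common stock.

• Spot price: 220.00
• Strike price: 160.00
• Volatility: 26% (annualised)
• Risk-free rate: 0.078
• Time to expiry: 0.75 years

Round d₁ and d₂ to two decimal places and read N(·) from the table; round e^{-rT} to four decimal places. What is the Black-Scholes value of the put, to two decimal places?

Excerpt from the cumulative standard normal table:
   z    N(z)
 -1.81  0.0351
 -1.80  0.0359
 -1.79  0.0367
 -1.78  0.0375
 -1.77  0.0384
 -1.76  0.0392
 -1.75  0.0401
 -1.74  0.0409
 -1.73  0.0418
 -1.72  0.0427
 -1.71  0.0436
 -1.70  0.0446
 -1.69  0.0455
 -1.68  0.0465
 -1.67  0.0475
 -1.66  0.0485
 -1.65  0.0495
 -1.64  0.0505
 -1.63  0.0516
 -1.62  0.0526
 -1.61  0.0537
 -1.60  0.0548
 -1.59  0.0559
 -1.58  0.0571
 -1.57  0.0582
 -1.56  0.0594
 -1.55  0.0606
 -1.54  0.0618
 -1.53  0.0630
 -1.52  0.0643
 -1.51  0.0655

0.89

T = 0.75;  σ√T = 0.2252
ln(S/K) + (r + σ²/2)T = ln(220/160) + (0.078 + 0.26²/2)·0.75 = 0.3185 + 0.0839 = 0.4023
d₁ = 0.4023 / 0.2252 = 1.7867 ≈ 1.79
d₂ = d₁ − σ√T = 1.7867 − 0.2252 = 1.5615 ≈ 1.56
e^(−rT) = e^(−0.078·0.75) = 0.9432
P = 160·0.9432·N(-1.56) − 220·N(-1.79) = 160·0.9432·0.0594 − 220·0.0367 = 8.9642 − 8.0740 = 0.8902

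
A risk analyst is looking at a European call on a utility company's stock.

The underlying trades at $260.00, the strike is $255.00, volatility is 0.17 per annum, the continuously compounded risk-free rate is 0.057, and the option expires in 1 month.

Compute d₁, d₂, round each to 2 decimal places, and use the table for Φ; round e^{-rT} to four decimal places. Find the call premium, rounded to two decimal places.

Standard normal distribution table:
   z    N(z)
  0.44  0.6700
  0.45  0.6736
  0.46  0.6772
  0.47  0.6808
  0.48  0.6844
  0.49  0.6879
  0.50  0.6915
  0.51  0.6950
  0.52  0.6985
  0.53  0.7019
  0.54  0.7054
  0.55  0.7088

σ√T = 0.17 × 0.2887 = 0.0491
ln(S/K) + (r + σ²/2)T = ln(260/255) + (0.057 + 0.17²/2)·0.08333 = 0.0194 + 0.0060 = 0.0254
d₁ = 0.0254 / 0.0491 = 0.5170 ⇒ 0.52
d₂ = d₁ − σ√T = 0.5170 − 0.0491 = 0.4679 ⇒ 0.47
e^(−rT) = e^(−0.057·0.08333) = 0.9953
N(d₁) = N(0.52) = 0.6985;  N(d₂) = N(0.47) = 0.6808
C = 260·0.6985 − 255·0.9953·0.6808 = 181.6100 − 172.7881 = 8.8219

$8.82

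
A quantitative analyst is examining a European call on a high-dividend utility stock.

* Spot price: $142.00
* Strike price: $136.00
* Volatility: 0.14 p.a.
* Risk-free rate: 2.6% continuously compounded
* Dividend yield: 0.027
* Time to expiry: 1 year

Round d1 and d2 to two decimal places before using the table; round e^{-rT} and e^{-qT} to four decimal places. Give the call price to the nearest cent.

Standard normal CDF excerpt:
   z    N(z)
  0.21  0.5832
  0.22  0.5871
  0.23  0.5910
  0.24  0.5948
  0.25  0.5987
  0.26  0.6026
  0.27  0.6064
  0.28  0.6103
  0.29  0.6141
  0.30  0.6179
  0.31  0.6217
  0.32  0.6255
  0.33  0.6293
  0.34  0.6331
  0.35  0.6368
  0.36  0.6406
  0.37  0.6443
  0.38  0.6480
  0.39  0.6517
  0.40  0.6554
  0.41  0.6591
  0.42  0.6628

T = 1;  σ√T = 0.1400
ln(S/K) + (r − q + σ²/2)T = ln(142/136) + (0.026 − 0.027 + 0.14²/2)·1 = 0.0432 + 0.0088 = 0.0520
d₁ = 0.0520 / 0.1400 = 0.3712 which rounds to 0.37
d₂ = d₁ − σ√T = 0.3712 − 0.1400 = 0.2312 which rounds to 0.23
e^(−qT) = e^(−0.027·1) = 0.9734;  e^(−rT) = e^(−0.026·1) = 0.9743
C = 142·0.9734·N(0.37) − 136·0.9743·N(0.23) = 142·0.9734·0.6443 − 136·0.9743·0.5910 = 89.0570 − 78.3103 = 10.7466

$10.75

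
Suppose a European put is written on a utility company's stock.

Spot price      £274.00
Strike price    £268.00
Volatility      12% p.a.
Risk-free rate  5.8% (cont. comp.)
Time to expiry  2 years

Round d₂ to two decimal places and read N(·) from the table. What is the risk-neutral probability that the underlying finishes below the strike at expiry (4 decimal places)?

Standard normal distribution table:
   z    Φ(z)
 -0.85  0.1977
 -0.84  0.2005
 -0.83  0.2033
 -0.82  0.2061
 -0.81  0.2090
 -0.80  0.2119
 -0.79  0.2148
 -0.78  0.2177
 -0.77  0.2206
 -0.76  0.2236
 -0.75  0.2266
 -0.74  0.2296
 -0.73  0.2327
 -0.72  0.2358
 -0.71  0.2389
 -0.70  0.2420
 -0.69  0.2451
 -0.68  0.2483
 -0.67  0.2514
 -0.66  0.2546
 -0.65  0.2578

0.2327

σ√T = 0.12 × 1.4142 = 0.1697
ln(S/K) + (r + σ²/2)T = ln(274/268) + (0.058 + 0.12²/2)·2 = 0.0221 + 0.1304 = 0.1525
d₁ = 0.1525 / 0.1697 = 0.8989 which rounds to 0.90
d₂ = d₁ − σ√T = 0.8989 − 0.1697 = 0.7292 which rounds to 0.73
Risk-neutral Pr[S_T < K] = N(−d₂) = N(-0.73) = 0.2327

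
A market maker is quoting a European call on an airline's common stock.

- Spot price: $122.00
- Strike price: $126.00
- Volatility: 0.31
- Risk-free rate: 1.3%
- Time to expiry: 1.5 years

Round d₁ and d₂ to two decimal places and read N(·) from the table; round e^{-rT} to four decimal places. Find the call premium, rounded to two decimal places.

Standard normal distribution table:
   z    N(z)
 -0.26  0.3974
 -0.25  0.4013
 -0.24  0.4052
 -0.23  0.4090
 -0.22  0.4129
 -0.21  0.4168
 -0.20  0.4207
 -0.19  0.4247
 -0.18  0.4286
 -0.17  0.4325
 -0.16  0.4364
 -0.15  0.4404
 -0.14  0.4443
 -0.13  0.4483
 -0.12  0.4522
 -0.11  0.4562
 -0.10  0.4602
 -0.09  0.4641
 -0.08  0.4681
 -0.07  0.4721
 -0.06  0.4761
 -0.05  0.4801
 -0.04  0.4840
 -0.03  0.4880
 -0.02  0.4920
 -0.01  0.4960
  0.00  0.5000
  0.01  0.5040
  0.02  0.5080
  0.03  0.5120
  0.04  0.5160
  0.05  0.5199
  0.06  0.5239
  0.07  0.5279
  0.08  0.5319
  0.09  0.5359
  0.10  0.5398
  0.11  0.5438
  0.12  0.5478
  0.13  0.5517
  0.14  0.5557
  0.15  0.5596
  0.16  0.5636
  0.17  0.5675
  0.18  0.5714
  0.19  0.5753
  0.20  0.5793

$17.74

T = 1.5;  σ√T = 0.3797
ln(S/K) + (r + σ²/2)T = ln(122/126) + (0.013 + 0.31²/2)·1.5 = -0.0323 + 0.0916 = 0.0593
d₁ = 0.0593 / 0.3797 = 0.1562 → 0.16
d₂ = d₁ − σ√T = 0.1562 − 0.3797 = -0.2234 → -0.22
exp(−rT) = exp(−0.013·1.5) = 0.9807
N(d₁) = N(0.16) = 0.5636;  N(d₂) = N(-0.22) = 0.4129
C = 122·0.5636 − 126·0.9807·0.4129 = 68.7592 − 51.0213 = 17.7379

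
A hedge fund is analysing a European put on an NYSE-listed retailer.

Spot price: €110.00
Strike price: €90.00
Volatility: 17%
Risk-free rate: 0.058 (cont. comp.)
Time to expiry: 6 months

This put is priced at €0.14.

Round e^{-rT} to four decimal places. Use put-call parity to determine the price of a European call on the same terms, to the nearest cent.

e^(−rT) = e^(−0.058·0.5) = 0.9714
Put-call parity: C − P = S − K·e^(−rT) = 110 − 90·0.9714 = 110 − 87.4260 = 22.5740
C = P + (C − P) = 0.14 + (22.5740) = 22.7140

€22.71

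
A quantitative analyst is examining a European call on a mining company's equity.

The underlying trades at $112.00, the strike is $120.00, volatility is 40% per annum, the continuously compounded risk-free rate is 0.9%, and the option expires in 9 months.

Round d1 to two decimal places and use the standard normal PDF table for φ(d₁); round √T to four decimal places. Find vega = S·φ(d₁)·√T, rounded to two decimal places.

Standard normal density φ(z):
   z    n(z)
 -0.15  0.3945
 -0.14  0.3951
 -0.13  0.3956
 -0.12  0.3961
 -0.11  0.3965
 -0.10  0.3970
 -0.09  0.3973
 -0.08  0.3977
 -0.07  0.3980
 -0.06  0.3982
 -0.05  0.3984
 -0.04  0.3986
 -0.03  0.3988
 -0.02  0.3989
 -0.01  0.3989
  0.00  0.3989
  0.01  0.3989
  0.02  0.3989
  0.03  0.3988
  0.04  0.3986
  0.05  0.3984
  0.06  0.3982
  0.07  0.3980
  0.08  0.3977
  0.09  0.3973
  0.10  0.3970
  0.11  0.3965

T = 0.75;  σ√T = 0.3464
d₁ = [ln(112/120) + (0.009 + 0.4²/2)·0.75] / 0.3464 = [-0.0690 + 0.0668] / 0.3464 = -0.0065 ≈ -0.01
√T = √0.75 = 0.8660
φ(d₁) = φ(-0.01) = 0.3989
vega = S·φ(d₁)·√T = 112·0.3989·0.8660 = 38.6901

38.69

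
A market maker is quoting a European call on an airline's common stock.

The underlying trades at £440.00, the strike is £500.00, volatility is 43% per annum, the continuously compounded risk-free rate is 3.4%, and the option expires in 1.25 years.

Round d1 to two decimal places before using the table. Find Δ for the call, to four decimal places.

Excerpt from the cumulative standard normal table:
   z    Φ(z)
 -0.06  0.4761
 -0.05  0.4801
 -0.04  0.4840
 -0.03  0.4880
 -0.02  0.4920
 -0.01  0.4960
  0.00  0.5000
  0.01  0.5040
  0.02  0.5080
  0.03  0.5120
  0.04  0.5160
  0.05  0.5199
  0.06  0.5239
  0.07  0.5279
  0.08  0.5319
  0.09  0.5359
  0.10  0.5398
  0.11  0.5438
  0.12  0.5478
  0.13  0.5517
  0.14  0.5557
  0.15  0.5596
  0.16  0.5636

T = 1.25;  σ√T = 0.4808
d₁ = [ln(440/500) + (0.034 + ½·0.43²)·1.25] / (σ√T) = (-0.1278 + 0.1581) / 0.4808 = 0.0629 ⇒ 0.06
N(d₁) = N(0.06) = 0.5239
Δ_call = N(d₁) = 0.5239

0.5239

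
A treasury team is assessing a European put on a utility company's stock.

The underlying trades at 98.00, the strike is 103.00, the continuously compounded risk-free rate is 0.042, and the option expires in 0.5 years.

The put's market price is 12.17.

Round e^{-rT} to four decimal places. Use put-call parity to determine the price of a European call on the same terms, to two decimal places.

9.31

e^(−rT) = e^(−0.042·0.5) = 0.9792
Put-call parity: C − P = S − K·e^(−rT) = 98 − 103·0.9792 = 98 − 100.8576 = -2.8576
C = P + (C − P) = 12.17 + (-2.8576) = 9.3124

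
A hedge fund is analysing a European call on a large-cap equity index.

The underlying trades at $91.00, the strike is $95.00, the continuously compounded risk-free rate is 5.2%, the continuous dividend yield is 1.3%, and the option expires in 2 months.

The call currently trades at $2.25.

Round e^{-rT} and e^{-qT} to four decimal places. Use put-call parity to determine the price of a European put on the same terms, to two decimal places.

$5.63

e^(−qT) = e^(−0.013·0.1667) = 0.9978;  e^(−rT) = e^(−0.052·0.1667) = 0.9914
Put-call parity: C − P = S·e^(−qT) − K·e^(−rT) = 91·0.9978 − 95·0.9914 = 90.7998 − 94.1830 = -3.3832
P = C − (C − P) = 2.25 − (-3.3832) = 5.6332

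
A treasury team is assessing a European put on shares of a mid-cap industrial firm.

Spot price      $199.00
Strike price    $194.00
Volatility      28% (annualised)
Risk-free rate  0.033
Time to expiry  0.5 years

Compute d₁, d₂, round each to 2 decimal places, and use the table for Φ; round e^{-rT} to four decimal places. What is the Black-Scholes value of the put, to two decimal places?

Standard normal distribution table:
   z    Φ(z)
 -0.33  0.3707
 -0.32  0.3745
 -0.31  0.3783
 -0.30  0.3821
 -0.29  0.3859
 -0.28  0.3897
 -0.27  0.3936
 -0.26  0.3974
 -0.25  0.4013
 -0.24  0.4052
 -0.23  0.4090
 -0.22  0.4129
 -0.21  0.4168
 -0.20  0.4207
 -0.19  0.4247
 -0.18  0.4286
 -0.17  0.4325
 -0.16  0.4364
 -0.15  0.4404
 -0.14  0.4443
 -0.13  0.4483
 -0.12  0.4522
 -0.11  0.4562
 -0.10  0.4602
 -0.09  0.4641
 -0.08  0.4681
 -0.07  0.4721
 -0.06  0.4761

T = 0.5;  σ√T = 0.1980
ln(S/K) + (r + σ²/2)T = ln(199/194) + (0.033 + 0.28²/2)·0.5 = 0.0254 + 0.0361 = 0.0615
d₁ = 0.0615 / 0.1980 = 0.3109 ⇒ 0.31
d₂ = d₁ − σ√T = 0.3109 − 0.1980 = 0.1129 ⇒ 0.11
e^(−rT) = e^(−0.033·0.5) = 0.9836
N(−d₂) = N(-0.11) = 0.4562;  N(−d₁) = N(-0.31) = 0.3783
P = 194·0.9836·0.4562 − 199·0.3783 = 87.0514 − 75.2817 = 11.7697

$11.77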